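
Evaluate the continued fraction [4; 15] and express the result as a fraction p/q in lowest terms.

61/15

Compute successive convergents:
a_0 = 4: 4/1
a_1 = 15: 61/15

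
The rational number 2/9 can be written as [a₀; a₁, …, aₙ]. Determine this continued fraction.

[0; 4, 2]

⌊2/9⌋ = 0, remainder 2
⌊9/2⌋ = 4, remainder 1
⌊2/1⌋ = 2, remainder 0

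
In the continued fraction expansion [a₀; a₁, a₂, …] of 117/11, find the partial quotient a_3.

117 ÷ 11 → quotient 10, remainder 7
11 ÷ 7 → quotient 1, remainder 4
7 ÷ 4 → quotient 1, remainder 3
4 ÷ 3 → quotient 1, remainder 1

1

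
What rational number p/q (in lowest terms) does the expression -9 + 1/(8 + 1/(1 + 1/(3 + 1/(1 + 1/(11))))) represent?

-4612/519

Start with 11.
1 + 1/(11/1) = 1 + 1/11 = 12/11
3 + 1/(12/11) = 3 + 11/12 = 47/12
1 + 1/(47/12) = 1 + 12/47 = 59/47
8 + 1/(59/47) = 8 + 47/59 = 519/59
-9 + 1/(519/59) = -9 + 59/519 = -4612/519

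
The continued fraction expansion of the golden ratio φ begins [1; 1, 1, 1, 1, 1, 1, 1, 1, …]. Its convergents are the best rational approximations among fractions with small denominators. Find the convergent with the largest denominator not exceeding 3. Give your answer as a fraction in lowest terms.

a_0 = 1: 1/1  (≤ bound)
a_1 = 1: 2/1  (≤ bound)
a_2 = 1: 3/2  (≤ bound)
a_3 = 1: 5/3  (≤ bound)
a_4 = 1: 8/5  (> 3, stop)

5/3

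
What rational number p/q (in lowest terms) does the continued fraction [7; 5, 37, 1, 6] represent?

Start with 6.
1 + 1/(6/1) = 1 + 1/6 = 7/6
37 + 1/(7/6) = 37 + 6/7 = 265/7
5 + 1/(265/7) = 5 + 7/265 = 1332/265
7 + 1/(1332/265) = 7 + 265/1332 = 9589/1332

9589/1332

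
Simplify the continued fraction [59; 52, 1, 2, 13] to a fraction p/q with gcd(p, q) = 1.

124353/2107

Work from the innermost term outward:
Start with 13.
2 + 1/(13/1) = 2 + 1/13 = 27/13
1 + 1/(27/13) = 1 + 13/27 = 40/27
52 + 1/(40/27) = 52 + 27/40 = 2107/40
59 + 1/(2107/40) = 59 + 40/2107 = 124353/2107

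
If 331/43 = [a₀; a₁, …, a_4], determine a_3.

3

⌊331/43⌋ = 7, remainder 30
⌊43/30⌋ = 1, remainder 13
⌊30/13⌋ = 2, remainder 4
⌊13/4⌋ = 3, remainder 1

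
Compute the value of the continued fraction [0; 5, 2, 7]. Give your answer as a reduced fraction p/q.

15/82

a_0 = 0: 0/1
a_1 = 5: 1/5
a_2 = 2: 2/11
a_3 = 7: 15/82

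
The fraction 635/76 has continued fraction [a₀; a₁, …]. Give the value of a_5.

2

635 = 8·76 + 27, so a_0 = 8
76 = 2·27 + 22, so a_1 = 2
27 = 1·22 + 5, so a_2 = 1
22 = 4·5 + 2, so a_3 = 4
5 = 2·2 + 1, so a_4 = 2
2 = 2·1 + 0, so a_5 = 2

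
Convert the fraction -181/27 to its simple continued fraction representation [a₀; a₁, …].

[-7; 3, 2, 1, 2]

Repeatedly divide and take the remainder:
⌊-181/27⌋ = -7, remainder 8
⌊27/8⌋ = 3, remainder 3
⌊8/3⌋ = 2, remainder 2
⌊3/2⌋ = 1, remainder 1
⌊2/1⌋ = 2, remainder 0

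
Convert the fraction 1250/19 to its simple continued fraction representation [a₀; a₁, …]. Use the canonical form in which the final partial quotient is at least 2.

Run the Euclidean algorithm, recording each quotient:
1250 = 65·19 + 15, so a_0 = 65
19 = 1·15 + 4, so a_1 = 1
15 = 3·4 + 3, so a_2 = 3
4 = 1·3 + 1, so a_3 = 1
3 = 3·1 + 0, so a_4 = 3

[65; 1, 3, 1, 3]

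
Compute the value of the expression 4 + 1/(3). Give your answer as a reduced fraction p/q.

13/3

Use the convergent recurrence hₖ = aₖ·hₖ₋₁ + hₖ₋₂ (and likewise for the denominators kₖ):
a_0 = 4: 4/1
a_1 = 3: 13/3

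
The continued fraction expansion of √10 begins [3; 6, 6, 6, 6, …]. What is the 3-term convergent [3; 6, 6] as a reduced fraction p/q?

Build up convergents one term at a time:
a_0 = 3: 3/1
a_1 = 6: 19/6
a_2 = 6: 117/37

117/37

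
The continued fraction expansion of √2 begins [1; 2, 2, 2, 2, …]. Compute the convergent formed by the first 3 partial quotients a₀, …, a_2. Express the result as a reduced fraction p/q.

7/5

a_0 = 1: 1/1
a_1 = 2: 3/2
a_2 = 2: 7/5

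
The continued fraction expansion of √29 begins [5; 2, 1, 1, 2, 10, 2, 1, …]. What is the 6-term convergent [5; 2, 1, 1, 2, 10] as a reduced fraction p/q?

727/135

Collapse the nested fraction from the inside out:
Start with 10.
2 + 1/(10/1) = 2 + 1/10 = 21/10
1 + 1/(21/10) = 1 + 10/21 = 31/21
1 + 1/(31/21) = 1 + 21/31 = 52/31
2 + 1/(52/31) = 2 + 31/52 = 135/52
5 + 1/(135/52) = 5 + 52/135 = 727/135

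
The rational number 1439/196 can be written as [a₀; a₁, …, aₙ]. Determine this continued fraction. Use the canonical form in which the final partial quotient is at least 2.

1439 ÷ 196 → quotient 7, remainder 67
196 ÷ 67 → quotient 2, remainder 62
67 ÷ 62 → quotient 1, remainder 5
62 ÷ 5 → quotient 12, remainder 2
5 ÷ 2 → quotient 2, remainder 1
2 ÷ 1 → quotient 2, remainder 0

[7; 2, 1, 12, 2, 2]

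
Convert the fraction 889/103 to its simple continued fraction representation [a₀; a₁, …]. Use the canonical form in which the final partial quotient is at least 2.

⌊889/103⌋ = 8, remainder 65
⌊103/65⌋ = 1, remainder 38
⌊65/38⌋ = 1, remainder 27
⌊38/27⌋ = 1, remainder 11
⌊27/11⌋ = 2, remainder 5
⌊11/5⌋ = 2, remainder 1
⌊5/1⌋ = 5, remainder 0

[8; 1, 1, 1, 2, 2, 5]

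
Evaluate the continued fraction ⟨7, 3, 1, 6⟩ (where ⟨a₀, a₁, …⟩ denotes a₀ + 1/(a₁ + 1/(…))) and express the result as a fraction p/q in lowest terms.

a_0 = 7: 7/1
a_1 = 3: 22/3
a_2 = 1: 29/4
a_3 = 6: 196/27

196/27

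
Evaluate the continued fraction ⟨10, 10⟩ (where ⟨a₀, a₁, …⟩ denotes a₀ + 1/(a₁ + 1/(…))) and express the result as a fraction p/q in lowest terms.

101/10

Work from the innermost term outward:
Start with 10.
10 + 1/(10/1) = 10 + 1/10 = 101/10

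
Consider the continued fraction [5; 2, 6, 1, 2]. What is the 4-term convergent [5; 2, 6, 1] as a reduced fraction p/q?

Use the convergent recurrence hₖ = aₖ·hₖ₋₁ + hₖ₋₂ (and likewise for the denominators kₖ):
a_0 = 5: 5/1
a_1 = 2: 11/2
a_2 = 6: 71/13
a_3 = 1: 82/15

82/15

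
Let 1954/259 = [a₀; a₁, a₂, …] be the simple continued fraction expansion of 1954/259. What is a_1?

1

1954 ÷ 259 → quotient 7, remainder 141
259 ÷ 141 → quotient 1, remainder 118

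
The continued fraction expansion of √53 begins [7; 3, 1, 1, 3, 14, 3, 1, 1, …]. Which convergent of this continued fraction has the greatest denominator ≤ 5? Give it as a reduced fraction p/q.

a_0 = 7: 7/1  (≤ bound)
a_1 = 3: 22/3  (≤ bound)
a_2 = 1: 29/4  (≤ bound)
a_3 = 1: 51/7  (> 5, stop)

29/4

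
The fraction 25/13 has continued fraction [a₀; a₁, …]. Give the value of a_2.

Run the Euclidean algorithm, recording each quotient:
⌊25/13⌋ = 1, remainder 12
⌊13/12⌋ = 1, remainder 1
⌊12/1⌋ = 12, remainder 0

12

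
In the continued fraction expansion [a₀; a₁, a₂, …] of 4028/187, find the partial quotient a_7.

3

4028 = 21·187 + 101, so a_0 = 21
187 = 1·101 + 86, so a_1 = 1
101 = 1·86 + 15, so a_2 = 1
86 = 5·15 + 11, so a_3 = 5
15 = 1·11 + 4, so a_4 = 1
11 = 2·4 + 3, so a_5 = 2
4 = 1·3 + 1, so a_6 = 1
3 = 3·1 + 0, so a_7 = 3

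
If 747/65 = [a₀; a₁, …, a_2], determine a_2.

⌊747/65⌋ = 11, remainder 32
⌊65/32⌋ = 2, remainder 1
⌊32/1⌋ = 32, remainder 0

32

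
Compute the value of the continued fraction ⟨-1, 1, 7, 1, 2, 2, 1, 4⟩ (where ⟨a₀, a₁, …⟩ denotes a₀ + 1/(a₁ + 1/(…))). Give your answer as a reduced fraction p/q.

-47/409

Start with 4.
1 + 1/(4/1) = 1 + 1/4 = 5/4
2 + 1/(5/4) = 2 + 4/5 = 14/5
2 + 1/(14/5) = 2 + 5/14 = 33/14
1 + 1/(33/14) = 1 + 14/33 = 47/33
7 + 1/(47/33) = 7 + 33/47 = 362/47
1 + 1/(362/47) = 1 + 47/362 = 409/362
-1 + 1/(409/362) = -1 + 362/409 = -47/409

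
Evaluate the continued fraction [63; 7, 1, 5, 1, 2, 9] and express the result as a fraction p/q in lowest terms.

a_0 = 63: 63/1
a_1 = 7: 442/7
a_2 = 1: 505/8
a_3 = 5: 2967/47
a_4 = 1: 3472/55
a_5 = 2: 9911/157
a_6 = 9: 92671/1468

92671/1468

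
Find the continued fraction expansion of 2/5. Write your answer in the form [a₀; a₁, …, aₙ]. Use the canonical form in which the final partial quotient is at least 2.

[0; 2, 2]

2 ÷ 5 → quotient 0, remainder 2
5 ÷ 2 → quotient 2, remainder 1
2 ÷ 1 → quotient 2, remainder 0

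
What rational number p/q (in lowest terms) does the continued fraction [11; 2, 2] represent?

57/5

a_0 = 11: 11/1
a_1 = 2: 23/2
a_2 = 2: 57/5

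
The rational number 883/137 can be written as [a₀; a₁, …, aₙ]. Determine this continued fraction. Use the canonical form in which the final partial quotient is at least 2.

883 ÷ 137 → quotient 6, remainder 61
137 ÷ 61 → quotient 2, remainder 15
61 ÷ 15 → quotient 4, remainder 1
15 ÷ 1 → quotient 15, remainder 0

[6; 2, 4, 15]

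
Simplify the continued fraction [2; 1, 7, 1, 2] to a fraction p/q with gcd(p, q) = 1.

75/26

Start with 2.
1 + 1/(2/1) = 1 + 1/2 = 3/2
7 + 1/(3/2) = 7 + 2/3 = 23/3
1 + 1/(23/3) = 1 + 3/23 = 26/23
2 + 1/(26/23) = 2 + 23/26 = 75/26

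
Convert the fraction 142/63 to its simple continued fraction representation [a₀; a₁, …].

142 ÷ 63 → quotient 2, remainder 16
63 ÷ 16 → quotient 3, remainder 15
16 ÷ 15 → quotient 1, remainder 1
15 ÷ 1 → quotient 15, remainder 0

[2; 3, 1, 15]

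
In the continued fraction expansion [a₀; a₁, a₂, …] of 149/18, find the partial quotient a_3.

⌊149/18⌋ = 8, remainder 5
⌊18/5⌋ = 3, remainder 3
⌊5/3⌋ = 1, remainder 2
⌊3/2⌋ = 1, remainder 1

1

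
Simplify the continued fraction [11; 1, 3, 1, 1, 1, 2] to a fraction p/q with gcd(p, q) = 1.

436/37

a_0 = 11: 11/1
a_1 = 1: 12/1
a_2 = 3: 47/4
a_3 = 1: 59/5
a_4 = 1: 106/9
a_5 = 1: 165/14
a_6 = 2: 436/37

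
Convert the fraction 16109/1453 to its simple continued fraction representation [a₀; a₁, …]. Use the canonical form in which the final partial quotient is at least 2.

[11; 11, 1, 1, 7, 2, 1, 2]

Apply division with remainder until the remainder is 0:
16109 = 11·1453 + 126, so a_0 = 11
1453 = 11·126 + 67, so a_1 = 11
126 = 1·67 + 59, so a_2 = 1
67 = 1·59 + 8, so a_3 = 1
59 = 7·8 + 3, so a_4 = 7
8 = 2·3 + 2, so a_5 = 2
3 = 1·2 + 1, so a_6 = 1
2 = 2·1 + 0, so a_7 = 2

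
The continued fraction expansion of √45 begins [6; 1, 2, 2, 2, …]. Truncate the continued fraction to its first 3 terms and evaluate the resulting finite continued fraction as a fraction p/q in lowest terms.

a_0 = 6: 6/1
a_1 = 1: 7/1
a_2 = 2: 20/3

20/3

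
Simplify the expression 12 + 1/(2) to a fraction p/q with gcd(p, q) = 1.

25/2

Start with 2.
12 + 1/(2/1) = 12 + 1/2 = 25/2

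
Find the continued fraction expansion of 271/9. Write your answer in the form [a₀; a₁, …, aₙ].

[30; 9]

Repeatedly divide and take the remainder:
271 = 30·9 + 1, so a_0 = 30
9 = 9·1 + 0, so a_1 = 9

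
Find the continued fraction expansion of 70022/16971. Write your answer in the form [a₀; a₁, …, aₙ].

Run the Euclidean algorithm, recording each quotient:
70022 = 4·16971 + 2138, so a_0 = 4
16971 = 7·2138 + 2005, so a_1 = 7
2138 = 1·2005 + 133, so a_2 = 1
2005 = 15·133 + 10, so a_3 = 15
133 = 13·10 + 3, so a_4 = 13
10 = 3·3 + 1, so a_5 = 3
3 = 3·1 + 0, so a_6 = 3

[4; 7, 1, 15, 13, 3, 3]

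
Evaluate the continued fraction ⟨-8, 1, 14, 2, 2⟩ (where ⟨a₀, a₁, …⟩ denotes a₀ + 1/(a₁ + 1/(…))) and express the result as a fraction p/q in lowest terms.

Start with 2.
2 + 1/(2/1) = 2 + 1/2 = 5/2
14 + 1/(5/2) = 14 + 2/5 = 72/5
1 + 1/(72/5) = 1 + 5/72 = 77/72
-8 + 1/(77/72) = -8 + 72/77 = -544/77

-544/77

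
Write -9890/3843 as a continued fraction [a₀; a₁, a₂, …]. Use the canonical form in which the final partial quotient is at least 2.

[-3; 2, 2, 1, 9, 11, 5]

-9890 = -3·3843 + 1639, so a_0 = -3
3843 = 2·1639 + 565, so a_1 = 2
1639 = 2·565 + 509, so a_2 = 2
565 = 1·509 + 56, so a_3 = 1
509 = 9·56 + 5, so a_4 = 9
56 = 11·5 + 1, so a_5 = 11
5 = 5·1 + 0, so a_6 = 5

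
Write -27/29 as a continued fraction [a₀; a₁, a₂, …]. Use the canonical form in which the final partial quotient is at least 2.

-27 = -1·29 + 2, so a_0 = -1
29 = 14·2 + 1, so a_1 = 14
2 = 2·1 + 0, so a_2 = 2

[-1; 14, 2]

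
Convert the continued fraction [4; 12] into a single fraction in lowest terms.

Start with 12.
4 + 1/(12/1) = 4 + 1/12 = 49/12

49/12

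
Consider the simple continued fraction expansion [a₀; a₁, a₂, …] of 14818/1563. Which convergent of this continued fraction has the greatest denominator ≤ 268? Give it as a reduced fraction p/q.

a_0 = 9: 9/1  (≤ bound)
a_1 = 2: 19/2  (≤ bound)
a_2 = 12: 237/25  (≤ bound)
a_3 = 3: 730/77  (≤ bound)
a_4 = 4: 3157/333  (> 268, stop)

730/77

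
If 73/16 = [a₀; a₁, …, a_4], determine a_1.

1

73 ÷ 16 → quotient 4, remainder 9
16 ÷ 9 → quotient 1, remainder 7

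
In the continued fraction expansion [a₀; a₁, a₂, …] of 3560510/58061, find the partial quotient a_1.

3560510 ÷ 58061 → quotient 61, remainder 18789
58061 ÷ 18789 → quotient 3, remainder 1694

3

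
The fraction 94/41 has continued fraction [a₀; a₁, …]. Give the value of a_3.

94 = 2·41 + 12, so a_0 = 2
41 = 3·12 + 5, so a_1 = 3
12 = 2·5 + 2, so a_2 = 2
5 = 2·2 + 1, so a_3 = 2

2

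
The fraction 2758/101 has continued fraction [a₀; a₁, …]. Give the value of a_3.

1

Repeatedly divide and take the remainder:
2758 = 27·101 + 31, so a_0 = 27
101 = 3·31 + 8, so a_1 = 3
31 = 3·8 + 7, so a_2 = 3
8 = 1·7 + 1, so a_3 = 1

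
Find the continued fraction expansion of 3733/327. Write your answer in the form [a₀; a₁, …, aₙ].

[11; 2, 2, 2, 8, 1, 2]

Run the Euclidean algorithm, recording each quotient:
3733 = 11·327 + 136, so a_0 = 11
327 = 2·136 + 55, so a_1 = 2
136 = 2·55 + 26, so a_2 = 2
55 = 2·26 + 3, so a_3 = 2
26 = 8·3 + 2, so a_4 = 8
3 = 1·2 + 1, so a_5 = 1
2 = 2·1 + 0, so a_6 = 2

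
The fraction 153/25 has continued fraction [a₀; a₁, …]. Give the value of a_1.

8

153 ÷ 25 → quotient 6, remainder 3
25 ÷ 3 → quotient 8, remainder 1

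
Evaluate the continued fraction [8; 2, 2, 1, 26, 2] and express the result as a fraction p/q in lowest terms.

3211/381

Start with 2.
26 + 1/(2/1) = 26 + 1/2 = 53/2
1 + 1/(53/2) = 1 + 2/53 = 55/53
2 + 1/(55/53) = 2 + 53/55 = 163/55
2 + 1/(163/55) = 2 + 55/163 = 381/163
8 + 1/(381/163) = 8 + 163/381 = 3211/381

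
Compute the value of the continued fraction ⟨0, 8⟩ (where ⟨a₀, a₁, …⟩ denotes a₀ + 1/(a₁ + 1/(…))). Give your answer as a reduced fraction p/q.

1/8

a_0 = 0: 0/1
a_1 = 8: 1/8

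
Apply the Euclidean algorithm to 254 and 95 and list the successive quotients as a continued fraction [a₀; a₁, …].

254 = 2·95 + 64, so a_0 = 2
95 = 1·64 + 31, so a_1 = 1
64 = 2·31 + 2, so a_2 = 2
31 = 15·2 + 1, so a_3 = 15
2 = 2·1 + 0, so a_4 = 2

[2; 1, 2, 15, 2]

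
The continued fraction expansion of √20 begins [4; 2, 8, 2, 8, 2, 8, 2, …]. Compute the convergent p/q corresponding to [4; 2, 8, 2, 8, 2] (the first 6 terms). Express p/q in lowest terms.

Start with 2.
8 + 1/(2/1) = 8 + 1/2 = 17/2
2 + 1/(17/2) = 2 + 2/17 = 36/17
8 + 1/(36/17) = 8 + 17/36 = 305/36
2 + 1/(305/36) = 2 + 36/305 = 646/305
4 + 1/(646/305) = 4 + 305/646 = 2889/646

2889/646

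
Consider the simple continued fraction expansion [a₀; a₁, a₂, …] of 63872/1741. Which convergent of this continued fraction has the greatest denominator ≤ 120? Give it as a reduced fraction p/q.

List convergents until the denominator exceeds the bound:
a_0 = 36: 36/1  (≤ bound)
a_1 = 1: 37/1  (≤ bound)
a_2 = 2: 110/3  (≤ bound)
a_3 = 5: 587/16  (≤ bound)
a_4 = 7: 4219/115  (≤ bound)
a_5 = 15: 63872/1741  (> 120, stop)

4219/115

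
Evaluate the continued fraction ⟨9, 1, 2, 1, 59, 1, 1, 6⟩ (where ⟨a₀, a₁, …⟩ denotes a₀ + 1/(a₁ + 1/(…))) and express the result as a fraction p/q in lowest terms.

a_0 = 9: 9/1
a_1 = 1: 10/1
a_2 = 2: 29/3
a_3 = 1: 39/4
a_4 = 59: 2330/239
a_5 = 1: 2369/243
a_6 = 1: 4699/482
a_7 = 6: 30563/3135

30563/3135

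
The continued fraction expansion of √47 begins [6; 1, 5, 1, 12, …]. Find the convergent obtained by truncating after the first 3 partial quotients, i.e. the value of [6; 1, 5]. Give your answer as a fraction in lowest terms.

41/6

a_0 = 6: 6/1
a_1 = 1: 7/1
a_2 = 5: 41/6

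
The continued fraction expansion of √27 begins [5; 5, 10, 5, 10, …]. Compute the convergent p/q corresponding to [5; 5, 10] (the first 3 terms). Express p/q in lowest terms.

265/51

Build up convergents one term at a time:
a_0 = 5: 5/1
a_1 = 5: 26/5
a_2 = 10: 265/51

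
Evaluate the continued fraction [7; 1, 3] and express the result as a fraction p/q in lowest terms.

31/4

Use the convergent recurrence hₖ = aₖ·hₖ₋₁ + hₖ₋₂ (and likewise for the denominators kₖ):
a_0 = 7: 7/1
a_1 = 1: 8/1
a_2 = 3: 31/4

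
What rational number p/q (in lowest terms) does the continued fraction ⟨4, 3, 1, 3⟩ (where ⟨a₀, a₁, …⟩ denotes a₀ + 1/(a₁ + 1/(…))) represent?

Start with 3.
1 + 1/(3/1) = 1 + 1/3 = 4/3
3 + 1/(4/3) = 3 + 3/4 = 15/4
4 + 1/(15/4) = 4 + 4/15 = 64/15

64/15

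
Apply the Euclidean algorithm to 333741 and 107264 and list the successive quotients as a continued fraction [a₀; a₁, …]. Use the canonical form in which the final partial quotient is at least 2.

333741 = 3·107264 + 11949, so a_0 = 3
107264 = 8·11949 + 11672, so a_1 = 8
11949 = 1·11672 + 277, so a_2 = 1
11672 = 42·277 + 38, so a_3 = 42
277 = 7·38 + 11, so a_4 = 7
38 = 3·11 + 5, so a_5 = 3
11 = 2·5 + 1, so a_6 = 2
5 = 5·1 + 0, so a_7 = 5

[3; 8, 1, 42, 7, 3, 2, 5]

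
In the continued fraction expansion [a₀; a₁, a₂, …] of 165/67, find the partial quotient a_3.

165 ÷ 67 → quotient 2, remainder 31
67 ÷ 31 → quotient 2, remainder 5
31 ÷ 5 → quotient 6, remainder 1
5 ÷ 1 → quotient 5, remainder 0

5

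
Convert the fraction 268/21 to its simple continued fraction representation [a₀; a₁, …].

Run the Euclidean algorithm, recording each quotient:
⌊268/21⌋ = 12, remainder 16
⌊21/16⌋ = 1, remainder 5
⌊16/5⌋ = 3, remainder 1
⌊5/1⌋ = 5, remainder 0

[12; 1, 3, 5]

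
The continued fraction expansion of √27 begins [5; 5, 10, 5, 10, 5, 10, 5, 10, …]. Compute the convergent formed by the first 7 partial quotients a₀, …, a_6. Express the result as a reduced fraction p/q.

Use the convergent recurrence hₖ = aₖ·hₖ₋₁ + hₖ₋₂ (and likewise for the denominators kₖ):
a_0 = 5: 5/1
a_1 = 5: 26/5
a_2 = 10: 265/51
a_3 = 5: 1351/260
a_4 = 10: 13775/2651
a_5 = 5: 70226/13515
a_6 = 10: 716035/137801

716035/137801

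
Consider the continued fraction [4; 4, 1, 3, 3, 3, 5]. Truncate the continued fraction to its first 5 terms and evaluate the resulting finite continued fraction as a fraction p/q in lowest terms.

Build up convergents one term at a time:
a_0 = 4: 4/1
a_1 = 4: 17/4
a_2 = 1: 21/5
a_3 = 3: 80/19
a_4 = 3: 261/62

261/62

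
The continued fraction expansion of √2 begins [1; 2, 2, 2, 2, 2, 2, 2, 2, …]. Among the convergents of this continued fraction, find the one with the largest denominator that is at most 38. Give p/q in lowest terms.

41/29

a_0 = 1: 1/1  (≤ bound)
a_1 = 2: 3/2  (≤ bound)
a_2 = 2: 7/5  (≤ bound)
a_3 = 2: 17/12  (≤ bound)
a_4 = 2: 41/29  (≤ bound)
a_5 = 2: 99/70  (> 38, stop)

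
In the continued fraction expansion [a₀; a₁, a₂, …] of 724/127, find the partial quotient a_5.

12

Run the Euclidean algorithm, recording each quotient:
⌊724/127⌋ = 5, remainder 89
⌊127/89⌋ = 1, remainder 38
⌊89/38⌋ = 2, remainder 13
⌊38/13⌋ = 2, remainder 12
⌊13/12⌋ = 1, remainder 1
⌊12/1⌋ = 12, remainder 0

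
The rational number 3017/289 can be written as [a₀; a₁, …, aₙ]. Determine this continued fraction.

[10; 2, 3, 1, 1, 1, 2, 4]

⌊3017/289⌋ = 10, remainder 127
⌊289/127⌋ = 2, remainder 35
⌊127/35⌋ = 3, remainder 22
⌊35/22⌋ = 1, remainder 13
⌊22/13⌋ = 1, remainder 9
⌊13/9⌋ = 1, remainder 4
⌊9/4⌋ = 2, remainder 1
⌊4/1⌋ = 4, remainder 0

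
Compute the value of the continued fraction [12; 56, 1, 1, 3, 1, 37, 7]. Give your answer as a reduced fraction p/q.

Start with 7.
37 + 1/(7/1) = 37 + 1/7 = 260/7
1 + 1/(260/7) = 1 + 7/260 = 267/260
3 + 1/(267/260) = 3 + 260/267 = 1061/267
1 + 1/(1061/267) = 1 + 267/1061 = 1328/1061
1 + 1/(1328/1061) = 1 + 1061/1328 = 2389/1328
56 + 1/(2389/1328) = 56 + 1328/2389 = 135112/2389
12 + 1/(135112/2389) = 12 + 2389/135112 = 1623733/135112

1623733/135112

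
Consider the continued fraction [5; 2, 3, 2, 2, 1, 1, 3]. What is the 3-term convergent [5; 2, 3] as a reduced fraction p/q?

Use the convergent recurrence hₖ = aₖ·hₖ₋₁ + hₖ₋₂ (and likewise for the denominators kₖ):
a_0 = 5: 5/1
a_1 = 2: 11/2
a_2 = 3: 38/7

38/7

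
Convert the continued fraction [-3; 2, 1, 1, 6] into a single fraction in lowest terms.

Start with 6.
1 + 1/(6/1) = 1 + 1/6 = 7/6
1 + 1/(7/6) = 1 + 6/7 = 13/7
2 + 1/(13/7) = 2 + 7/13 = 33/13
-3 + 1/(33/13) = -3 + 13/33 = -86/33

-86/33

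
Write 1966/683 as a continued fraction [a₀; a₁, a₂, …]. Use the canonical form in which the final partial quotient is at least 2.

1966 = 2·683 + 600, so a_0 = 2
683 = 1·600 + 83, so a_1 = 1
600 = 7·83 + 19, so a_2 = 7
83 = 4·19 + 7, so a_3 = 4
19 = 2·7 + 5, so a_4 = 2
7 = 1·5 + 2, so a_5 = 1
5 = 2·2 + 1, so a_6 = 2
2 = 2·1 + 0, so a_7 = 2

[2; 1, 7, 4, 2, 1, 2, 2]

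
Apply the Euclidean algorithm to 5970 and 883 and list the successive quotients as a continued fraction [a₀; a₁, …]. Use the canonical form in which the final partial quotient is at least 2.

[6; 1, 3, 5, 2, 2, 3, 2]

⌊5970/883⌋ = 6, remainder 672
⌊883/672⌋ = 1, remainder 211
⌊672/211⌋ = 3, remainder 39
⌊211/39⌋ = 5, remainder 16
⌊39/16⌋ = 2, remainder 7
⌊16/7⌋ = 2, remainder 2
⌊7/2⌋ = 3, remainder 1
⌊2/1⌋ = 2, remainder 0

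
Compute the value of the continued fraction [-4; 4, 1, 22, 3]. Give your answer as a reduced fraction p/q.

Use the convergent recurrence hₖ = aₖ·hₖ₋₁ + hₖ₋₂ (and likewise for the denominators kₖ):
a_0 = -4: -4/1
a_1 = 4: -15/4
a_2 = 1: -19/5
a_3 = 22: -433/114
a_4 = 3: -1318/347

-1318/347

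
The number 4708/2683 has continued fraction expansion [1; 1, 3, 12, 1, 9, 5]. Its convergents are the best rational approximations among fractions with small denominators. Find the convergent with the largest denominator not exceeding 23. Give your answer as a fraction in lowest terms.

7/4

a_0 = 1: 1/1  (≤ bound)
a_1 = 1: 2/1  (≤ bound)
a_2 = 3: 7/4  (≤ bound)
a_3 = 12: 86/49  (> 23, stop)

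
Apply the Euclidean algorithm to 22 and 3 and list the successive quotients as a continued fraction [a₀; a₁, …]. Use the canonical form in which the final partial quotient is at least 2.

Run the Euclidean algorithm, recording each quotient:
⌊22/3⌋ = 7, remainder 1
⌊3/1⌋ = 3, remainder 0

[7; 3]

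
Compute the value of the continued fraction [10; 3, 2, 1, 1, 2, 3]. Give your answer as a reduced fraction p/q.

a_0 = 10: 10/1
a_1 = 3: 31/3
a_2 = 2: 72/7
a_3 = 1: 103/10
a_4 = 1: 175/17
a_5 = 2: 453/44
a_6 = 3: 1534/149

1534/149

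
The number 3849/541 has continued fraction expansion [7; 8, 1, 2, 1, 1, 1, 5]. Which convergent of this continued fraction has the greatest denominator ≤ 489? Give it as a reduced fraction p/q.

683/96

List convergents until the denominator exceeds the bound:
a_0 = 7: 7/1  (≤ bound)
a_1 = 8: 57/8  (≤ bound)
a_2 = 1: 64/9  (≤ bound)
a_3 = 2: 185/26  (≤ bound)
a_4 = 1: 249/35  (≤ bound)
a_5 = 1: 434/61  (≤ bound)
a_6 = 1: 683/96  (≤ bound)
a_7 = 5: 3849/541  (> 489, stop)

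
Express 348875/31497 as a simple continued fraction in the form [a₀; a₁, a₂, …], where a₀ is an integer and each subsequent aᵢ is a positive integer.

[11; 13, 12, 2, 10, 4, 2]

348875 = 11·31497 + 2408, so a_0 = 11
31497 = 13·2408 + 193, so a_1 = 13
2408 = 12·193 + 92, so a_2 = 12
193 = 2·92 + 9, so a_3 = 2
92 = 10·9 + 2, so a_4 = 10
9 = 4·2 + 1, so a_5 = 4
2 = 2·1 + 0, so a_6 = 2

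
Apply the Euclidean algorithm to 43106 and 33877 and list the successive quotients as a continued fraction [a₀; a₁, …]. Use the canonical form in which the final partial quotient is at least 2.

⌊43106/33877⌋ = 1, remainder 9229
⌊33877/9229⌋ = 3, remainder 6190
⌊9229/6190⌋ = 1, remainder 3039
⌊6190/3039⌋ = 2, remainder 112
⌊3039/112⌋ = 27, remainder 15
⌊112/15⌋ = 7, remainder 7
⌊15/7⌋ = 2, remainder 1
⌊7/1⌋ = 7, remainder 0

[1; 3, 1, 2, 27, 7, 2, 7]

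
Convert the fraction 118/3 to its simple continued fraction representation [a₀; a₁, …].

[39; 3]

118 = 39·3 + 1, so a_0 = 39
3 = 3·1 + 0, so a_1 = 3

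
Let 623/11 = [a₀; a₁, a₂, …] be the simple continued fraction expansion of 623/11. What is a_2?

Run the Euclidean algorithm, recording each quotient:
623 = 56·11 + 7, so a_0 = 56
11 = 1·7 + 4, so a_1 = 1
7 = 1·4 + 3, so a_2 = 1

1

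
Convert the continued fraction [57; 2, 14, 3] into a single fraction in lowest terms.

Start with 3.
14 + 1/(3/1) = 14 + 1/3 = 43/3
2 + 1/(43/3) = 2 + 3/43 = 89/43
57 + 1/(89/43) = 57 + 43/89 = 5116/89

5116/89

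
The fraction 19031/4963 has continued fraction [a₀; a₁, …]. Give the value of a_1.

19031 = 3·4963 + 4142, so a_0 = 3
4963 = 1·4142 + 821, so a_1 = 1

1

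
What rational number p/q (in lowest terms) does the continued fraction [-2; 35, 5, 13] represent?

-4580/2323

Start with 13.
5 + 1/(13/1) = 5 + 1/13 = 66/13
35 + 1/(66/13) = 35 + 13/66 = 2323/66
-2 + 1/(2323/66) = -2 + 66/2323 = -4580/2323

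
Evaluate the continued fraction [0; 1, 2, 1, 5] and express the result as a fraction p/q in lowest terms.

17/23

Work from the innermost term outward:
Start with 5.
1 + 1/(5/1) = 1 + 1/5 = 6/5
2 + 1/(6/5) = 2 + 5/6 = 17/6
1 + 1/(17/6) = 1 + 6/17 = 23/17
0 + 1/(23/17) = 0 + 17/23 = 17/23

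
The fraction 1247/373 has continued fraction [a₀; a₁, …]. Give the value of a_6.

1

Repeatedly divide and take the remainder:
1247 ÷ 373 → quotient 3, remainder 128
373 ÷ 128 → quotient 2, remainder 117
128 ÷ 117 → quotient 1, remainder 11
117 ÷ 11 → quotient 10, remainder 7
11 ÷ 7 → quotient 1, remainder 4
7 ÷ 4 → quotient 1, remainder 3
4 ÷ 3 → quotient 1, remainder 1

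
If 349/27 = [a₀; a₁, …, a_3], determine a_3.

Repeatedly divide and take the remainder:
⌊349/27⌋ = 12, remainder 25
⌊27/25⌋ = 1, remainder 2
⌊25/2⌋ = 12, remainder 1
⌊2/1⌋ = 2, remainder 0

2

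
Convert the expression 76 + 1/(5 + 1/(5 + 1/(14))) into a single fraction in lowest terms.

Start with 14.
5 + 1/(14/1) = 5 + 1/14 = 71/14
5 + 1/(71/14) = 5 + 14/71 = 369/71
76 + 1/(369/71) = 76 + 71/369 = 28115/369

28115/369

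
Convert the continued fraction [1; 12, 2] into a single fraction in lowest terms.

Start with 2.
12 + 1/(2/1) = 12 + 1/2 = 25/2
1 + 1/(25/2) = 1 + 2/25 = 27/25

27/25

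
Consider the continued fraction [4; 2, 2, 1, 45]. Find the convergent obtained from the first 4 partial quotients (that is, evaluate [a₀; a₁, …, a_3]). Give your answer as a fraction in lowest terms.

31/7

a_0 = 4: 4/1
a_1 = 2: 9/2
a_2 = 2: 22/5
a_3 = 1: 31/7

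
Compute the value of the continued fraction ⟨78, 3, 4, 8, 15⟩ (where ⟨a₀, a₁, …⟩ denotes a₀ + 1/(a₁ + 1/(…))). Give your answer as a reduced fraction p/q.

126703/1618

Start with 15.
8 + 1/(15/1) = 8 + 1/15 = 121/15
4 + 1/(121/15) = 4 + 15/121 = 499/121
3 + 1/(499/121) = 3 + 121/499 = 1618/499
78 + 1/(1618/499) = 78 + 499/1618 = 126703/1618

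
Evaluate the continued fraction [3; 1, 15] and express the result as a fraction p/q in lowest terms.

63/16

a_0 = 3: 3/1
a_1 = 1: 4/1
a_2 = 15: 63/16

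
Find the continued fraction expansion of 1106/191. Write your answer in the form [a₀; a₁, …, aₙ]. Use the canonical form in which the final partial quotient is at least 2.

[5; 1, 3, 1, 3, 2, 4]

⌊1106/191⌋ = 5, remainder 151
⌊191/151⌋ = 1, remainder 40
⌊151/40⌋ = 3, remainder 31
⌊40/31⌋ = 1, remainder 9
⌊31/9⌋ = 3, remainder 4
⌊9/4⌋ = 2, remainder 1
⌊4/1⌋ = 4, remainder 0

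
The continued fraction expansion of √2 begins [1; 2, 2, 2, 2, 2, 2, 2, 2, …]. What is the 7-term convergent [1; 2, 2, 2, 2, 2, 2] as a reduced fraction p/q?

a_0 = 1: 1/1
a_1 = 2: 3/2
a_2 = 2: 7/5
a_3 = 2: 17/12
a_4 = 2: 41/29
a_5 = 2: 99/70
a_6 = 2: 239/169

239/169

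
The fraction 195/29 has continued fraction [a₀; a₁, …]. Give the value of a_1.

1

195 = 6·29 + 21, so a_0 = 6
29 = 1·21 + 8, so a_1 = 1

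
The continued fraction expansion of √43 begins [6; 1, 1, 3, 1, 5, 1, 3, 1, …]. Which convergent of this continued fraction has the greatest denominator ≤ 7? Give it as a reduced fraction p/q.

a_0 = 6: 6/1  (≤ bound)
a_1 = 1: 7/1  (≤ bound)
a_2 = 1: 13/2  (≤ bound)
a_3 = 3: 46/7  (≤ bound)
a_4 = 1: 59/9  (> 7, stop)

46/7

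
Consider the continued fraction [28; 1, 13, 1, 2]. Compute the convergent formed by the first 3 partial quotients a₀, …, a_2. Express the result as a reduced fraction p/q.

405/14

Start with 13.
1 + 1/(13/1) = 1 + 1/13 = 14/13
28 + 1/(14/13) = 28 + 13/14 = 405/14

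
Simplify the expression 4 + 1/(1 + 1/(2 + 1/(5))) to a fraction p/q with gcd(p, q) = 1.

75/16

Compute successive convergents:
a_0 = 4: 4/1
a_1 = 1: 5/1
a_2 = 2: 14/3
a_3 = 5: 75/16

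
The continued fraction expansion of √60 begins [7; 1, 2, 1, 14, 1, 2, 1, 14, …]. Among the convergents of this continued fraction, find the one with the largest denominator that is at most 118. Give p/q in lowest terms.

488/63

a_0 = 7: 7/1  (≤ bound)
a_1 = 1: 8/1  (≤ bound)
a_2 = 2: 23/3  (≤ bound)
a_3 = 1: 31/4  (≤ bound)
a_4 = 14: 457/59  (≤ bound)
a_5 = 1: 488/63  (≤ bound)
a_6 = 2: 1433/185  (> 118, stop)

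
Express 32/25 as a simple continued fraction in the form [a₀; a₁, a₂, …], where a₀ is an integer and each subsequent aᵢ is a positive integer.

[1; 3, 1, 1, 3]

32 = 1·25 + 7, so a_0 = 1
25 = 3·7 + 4, so a_1 = 3
7 = 1·4 + 3, so a_2 = 1
4 = 1·3 + 1, so a_3 = 1
3 = 3·1 + 0, so a_4 = 3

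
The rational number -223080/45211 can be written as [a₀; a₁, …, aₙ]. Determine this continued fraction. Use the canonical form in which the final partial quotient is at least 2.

Apply division with remainder until the remainder is 0:
⌊-223080/45211⌋ = -5, remainder 2975
⌊45211/2975⌋ = 15, remainder 586
⌊2975/586⌋ = 5, remainder 45
⌊586/45⌋ = 13, remainder 1
⌊45/1⌋ = 45, remainder 0

[-5; 15, 5, 13, 45]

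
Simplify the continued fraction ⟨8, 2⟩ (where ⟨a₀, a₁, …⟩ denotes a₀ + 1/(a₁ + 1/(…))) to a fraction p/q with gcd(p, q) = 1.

Work from the innermost term outward:
Start with 2.
8 + 1/(2/1) = 8 + 1/2 = 17/2

17/2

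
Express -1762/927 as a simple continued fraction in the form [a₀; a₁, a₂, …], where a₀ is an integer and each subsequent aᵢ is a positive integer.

[-2; 10, 13, 7]

Repeatedly divide and take the remainder:
⌊-1762/927⌋ = -2, remainder 92
⌊927/92⌋ = 10, remainder 7
⌊92/7⌋ = 13, remainder 1
⌊7/1⌋ = 7, remainder 0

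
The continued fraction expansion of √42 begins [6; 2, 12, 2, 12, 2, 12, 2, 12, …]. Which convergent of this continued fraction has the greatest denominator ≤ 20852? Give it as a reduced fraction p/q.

109194/16849

a_0 = 6: 6/1  (≤ bound)
a_1 = 2: 13/2  (≤ bound)
a_2 = 12: 162/25  (≤ bound)
a_3 = 2: 337/52  (≤ bound)
a_4 = 12: 4206/649  (≤ bound)
a_5 = 2: 8749/1350  (≤ bound)
a_6 = 12: 109194/16849  (≤ bound)
a_7 = 2: 227137/35048  (> 20852, stop)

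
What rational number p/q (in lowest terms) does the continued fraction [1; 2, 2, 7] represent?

52/37

Collapse the nested fraction from the inside out:
Start with 7.
2 + 1/(7/1) = 2 + 1/7 = 15/7
2 + 1/(15/7) = 2 + 7/15 = 37/15
1 + 1/(37/15) = 1 + 15/37 = 52/37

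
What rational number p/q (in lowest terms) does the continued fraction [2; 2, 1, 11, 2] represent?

171/73

a_0 = 2: 2/1
a_1 = 2: 5/2
a_2 = 1: 7/3
a_3 = 11: 82/35
a_4 = 2: 171/73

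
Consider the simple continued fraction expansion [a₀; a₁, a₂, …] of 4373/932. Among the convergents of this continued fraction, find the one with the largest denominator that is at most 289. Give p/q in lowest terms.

a_0 = 4: 4/1  (≤ bound)
a_1 = 1: 5/1  (≤ bound)
a_2 = 2: 14/3  (≤ bound)
a_3 = 4: 61/13  (≤ bound)
a_4 = 23: 1417/302  (> 289, stop)

61/13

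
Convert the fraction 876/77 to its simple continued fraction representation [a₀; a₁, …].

Repeatedly divide and take the remainder:
⌊876/77⌋ = 11, remainder 29
⌊77/29⌋ = 2, remainder 19
⌊29/19⌋ = 1, remainder 10
⌊19/10⌋ = 1, remainder 9
⌊10/9⌋ = 1, remainder 1
⌊9/1⌋ = 9, remainder 0

[11; 2, 1, 1, 1, 9]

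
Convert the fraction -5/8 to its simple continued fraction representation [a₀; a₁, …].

-5 = -1·8 + 3, so a_0 = -1
8 = 2·3 + 2, so a_1 = 2
3 = 1·2 + 1, so a_2 = 1
2 = 2·1 + 0, so a_3 = 2

[-1; 2, 1, 2]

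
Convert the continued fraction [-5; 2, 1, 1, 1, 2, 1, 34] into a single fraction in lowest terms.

-4653/1007

a_0 = -5: -5/1
a_1 = 2: -9/2
a_2 = 1: -14/3
a_3 = 1: -23/5
a_4 = 1: -37/8
a_5 = 2: -97/21
a_6 = 1: -134/29
a_7 = 34: -4653/1007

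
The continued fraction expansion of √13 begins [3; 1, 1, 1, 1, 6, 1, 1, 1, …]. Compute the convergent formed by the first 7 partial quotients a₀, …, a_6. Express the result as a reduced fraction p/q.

Compute successive convergents:
a_0 = 3: 3/1
a_1 = 1: 4/1
a_2 = 1: 7/2
a_3 = 1: 11/3
a_4 = 1: 18/5
a_5 = 6: 119/33
a_6 = 1: 137/38

137/38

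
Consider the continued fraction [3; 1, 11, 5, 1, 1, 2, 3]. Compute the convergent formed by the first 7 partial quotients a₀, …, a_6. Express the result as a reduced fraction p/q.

1336/341

Start with 2.
1 + 1/(2/1) = 1 + 1/2 = 3/2
1 + 1/(3/2) = 1 + 2/3 = 5/3
5 + 1/(5/3) = 5 + 3/5 = 28/5
11 + 1/(28/5) = 11 + 5/28 = 313/28
1 + 1/(313/28) = 1 + 28/313 = 341/313
3 + 1/(341/313) = 3 + 313/341 = 1336/341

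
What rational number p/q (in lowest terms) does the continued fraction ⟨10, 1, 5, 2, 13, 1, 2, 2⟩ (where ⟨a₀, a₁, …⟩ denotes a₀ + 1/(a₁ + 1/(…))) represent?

13991/1290

Start with 2.
2 + 1/(2/1) = 2 + 1/2 = 5/2
1 + 1/(5/2) = 1 + 2/5 = 7/5
13 + 1/(7/5) = 13 + 5/7 = 96/7
2 + 1/(96/7) = 2 + 7/96 = 199/96
5 + 1/(199/96) = 5 + 96/199 = 1091/199
1 + 1/(1091/199) = 1 + 199/1091 = 1290/1091
10 + 1/(1290/1091) = 10 + 1091/1290 = 13991/1290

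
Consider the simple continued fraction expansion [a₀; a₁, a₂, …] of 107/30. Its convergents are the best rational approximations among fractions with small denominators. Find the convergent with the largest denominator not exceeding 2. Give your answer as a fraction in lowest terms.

a_0 = 3: 3/1  (≤ bound)
a_1 = 1: 4/1  (≤ bound)
a_2 = 1: 7/2  (≤ bound)
a_3 = 3: 25/7  (> 2, stop)

7/2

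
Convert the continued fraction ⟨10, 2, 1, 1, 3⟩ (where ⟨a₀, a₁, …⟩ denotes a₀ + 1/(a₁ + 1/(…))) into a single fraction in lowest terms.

Start with 3.
1 + 1/(3/1) = 1 + 1/3 = 4/3
1 + 1/(4/3) = 1 + 3/4 = 7/4
2 + 1/(7/4) = 2 + 4/7 = 18/7
10 + 1/(18/7) = 10 + 7/18 = 187/18

187/18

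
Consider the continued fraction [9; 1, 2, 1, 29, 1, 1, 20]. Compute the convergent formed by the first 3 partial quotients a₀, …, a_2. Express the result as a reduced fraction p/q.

a_0 = 9: 9/1
a_1 = 1: 10/1
a_2 = 2: 29/3

29/3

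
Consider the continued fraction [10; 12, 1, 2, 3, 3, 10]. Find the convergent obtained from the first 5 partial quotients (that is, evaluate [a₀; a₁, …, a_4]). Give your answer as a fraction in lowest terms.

1280/127

Compute successive convergents:
a_0 = 10: 10/1
a_1 = 12: 121/12
a_2 = 1: 131/13
a_3 = 2: 383/38
a_4 = 3: 1280/127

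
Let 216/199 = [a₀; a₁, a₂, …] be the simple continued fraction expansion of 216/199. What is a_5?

216 = 1·199 + 17, so a_0 = 1
199 = 11·17 + 12, so a_1 = 11
17 = 1·12 + 5, so a_2 = 1
12 = 2·5 + 2, so a_3 = 2
5 = 2·2 + 1, so a_4 = 2
2 = 2·1 + 0, so a_5 = 2

2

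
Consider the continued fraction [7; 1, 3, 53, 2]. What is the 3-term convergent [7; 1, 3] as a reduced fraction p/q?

31/4

Start with 3.
1 + 1/(3/1) = 1 + 1/3 = 4/3
7 + 1/(4/3) = 7 + 3/4 = 31/4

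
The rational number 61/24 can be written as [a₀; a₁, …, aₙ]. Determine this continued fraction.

[2; 1, 1, 5, 2]

Apply division with remainder until the remainder is 0:
61 ÷ 24 → quotient 2, remainder 13
24 ÷ 13 → quotient 1, remainder 11
13 ÷ 11 → quotient 1, remainder 2
11 ÷ 2 → quotient 5, remainder 1
2 ÷ 1 → quotient 2, remainder 0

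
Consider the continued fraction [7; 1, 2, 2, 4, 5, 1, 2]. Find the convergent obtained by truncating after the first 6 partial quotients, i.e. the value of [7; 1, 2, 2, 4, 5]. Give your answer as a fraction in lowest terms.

Starting at the tail and folding back:
Start with 5.
4 + 1/(5/1) = 4 + 1/5 = 21/5
2 + 1/(21/5) = 2 + 5/21 = 47/21
2 + 1/(47/21) = 2 + 21/47 = 115/47
1 + 1/(115/47) = 1 + 47/115 = 162/115
7 + 1/(162/115) = 7 + 115/162 = 1249/162

1249/162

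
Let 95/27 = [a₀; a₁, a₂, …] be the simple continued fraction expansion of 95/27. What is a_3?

13

95 ÷ 27 → quotient 3, remainder 14
27 ÷ 14 → quotient 1, remainder 13
14 ÷ 13 → quotient 1, remainder 1
13 ÷ 1 → quotient 13, remainder 0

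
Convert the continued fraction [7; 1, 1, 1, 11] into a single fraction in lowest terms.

268/35

Start with 11.
1 + 1/(11/1) = 1 + 1/11 = 12/11
1 + 1/(12/11) = 1 + 11/12 = 23/12
1 + 1/(23/12) = 1 + 12/23 = 35/23
7 + 1/(35/23) = 7 + 23/35 = 268/35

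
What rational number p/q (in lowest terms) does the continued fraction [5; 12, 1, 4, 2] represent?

a_0 = 5: 5/1
a_1 = 12: 61/12
a_2 = 1: 66/13
a_3 = 4: 325/64
a_4 = 2: 716/141

716/141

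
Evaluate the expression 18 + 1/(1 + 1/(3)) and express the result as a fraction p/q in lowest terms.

75/4

a_0 = 18: 18/1
a_1 = 1: 19/1
a_2 = 3: 75/4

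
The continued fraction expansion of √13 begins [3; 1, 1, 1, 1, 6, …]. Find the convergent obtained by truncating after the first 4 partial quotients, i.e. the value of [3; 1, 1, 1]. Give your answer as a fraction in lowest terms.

Work from the innermost term outward:
Start with 1.
1 + 1/(1/1) = 1 + 1/1 = 2/1
1 + 1/(2/1) = 1 + 1/2 = 3/2
3 + 1/(3/2) = 3 + 2/3 = 11/3

11/3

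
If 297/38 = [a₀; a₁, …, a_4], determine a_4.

Repeatedly divide and take the remainder:
297 = 7·38 + 31, so a_0 = 7
38 = 1·31 + 7, so a_1 = 1
31 = 4·7 + 3, so a_2 = 4
7 = 2·3 + 1, so a_3 = 2
3 = 3·1 + 0, so a_4 = 3

3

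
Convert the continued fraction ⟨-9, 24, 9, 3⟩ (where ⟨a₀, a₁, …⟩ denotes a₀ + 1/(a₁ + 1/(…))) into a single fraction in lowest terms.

-6047/675

Build up convergents one term at a time:
a_0 = -9: -9/1
a_1 = 24: -215/24
a_2 = 9: -1944/217
a_3 = 3: -6047/675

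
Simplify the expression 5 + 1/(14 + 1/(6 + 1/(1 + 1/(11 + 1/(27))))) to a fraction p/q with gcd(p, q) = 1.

Collapse the nested fraction from the inside out:
Start with 27.
11 + 1/(27/1) = 11 + 1/27 = 298/27
1 + 1/(298/27) = 1 + 27/298 = 325/298
6 + 1/(325/298) = 6 + 298/325 = 2248/325
14 + 1/(2248/325) = 14 + 325/2248 = 31797/2248
5 + 1/(31797/2248) = 5 + 2248/31797 = 161233/31797

161233/31797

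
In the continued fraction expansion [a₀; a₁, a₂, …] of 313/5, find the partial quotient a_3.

313 = 62·5 + 3, so a_0 = 62
5 = 1·3 + 2, so a_1 = 1
3 = 1·2 + 1, so a_2 = 1
2 = 2·1 + 0, so a_3 = 2

2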